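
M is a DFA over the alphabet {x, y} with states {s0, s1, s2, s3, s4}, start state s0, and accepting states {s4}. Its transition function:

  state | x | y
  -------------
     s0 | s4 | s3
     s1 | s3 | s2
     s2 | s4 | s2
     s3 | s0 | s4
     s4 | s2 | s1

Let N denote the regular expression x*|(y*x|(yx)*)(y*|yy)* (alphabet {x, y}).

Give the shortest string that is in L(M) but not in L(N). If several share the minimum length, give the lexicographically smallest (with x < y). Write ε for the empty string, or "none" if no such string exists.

The string yxx is accepted by M but not by N.
No shorter string lies in the difference, and yxx is the lexicographically first length-3 string in L(M) \ L(N).

yxx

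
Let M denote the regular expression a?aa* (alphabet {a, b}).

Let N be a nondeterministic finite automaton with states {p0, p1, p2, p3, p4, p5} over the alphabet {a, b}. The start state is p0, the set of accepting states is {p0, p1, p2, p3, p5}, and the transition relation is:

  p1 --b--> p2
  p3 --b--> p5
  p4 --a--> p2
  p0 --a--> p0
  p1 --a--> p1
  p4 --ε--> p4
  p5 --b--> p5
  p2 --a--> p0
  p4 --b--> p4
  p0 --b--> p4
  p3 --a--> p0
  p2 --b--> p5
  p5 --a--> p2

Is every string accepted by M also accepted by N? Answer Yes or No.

Converting the expression M to a DFA (subset construction, then merging equivalent states) gives the minimal DFA with states {m0, m1, m2}, start state m0, accepting states {m1} and transitions m0: a→m1, b→m2; m1: a→m1, b→m2; m2: a→m2, b→m2.
Exploring the product automaton M × N from the start pair (m0, p0), following both machines on each input symbol, reaches 6 state pairs: (m0, p0), (m1, p0), (m2, p4), (m2, p2), (m2, p0), (m2, p5).
M accepts in {m1} and N accepts in {p0, p1, p2, p3, p5}. The reachable pairs whose M-component is accepting are (m1, p0); in each of them the N-component is accepting too, so the product for L(M) \ L(N) (M-component accepting, N-component rejecting) has no reachable accepting pair and the difference is empty.
Hence every string in L(M) is also in L(N).

Yes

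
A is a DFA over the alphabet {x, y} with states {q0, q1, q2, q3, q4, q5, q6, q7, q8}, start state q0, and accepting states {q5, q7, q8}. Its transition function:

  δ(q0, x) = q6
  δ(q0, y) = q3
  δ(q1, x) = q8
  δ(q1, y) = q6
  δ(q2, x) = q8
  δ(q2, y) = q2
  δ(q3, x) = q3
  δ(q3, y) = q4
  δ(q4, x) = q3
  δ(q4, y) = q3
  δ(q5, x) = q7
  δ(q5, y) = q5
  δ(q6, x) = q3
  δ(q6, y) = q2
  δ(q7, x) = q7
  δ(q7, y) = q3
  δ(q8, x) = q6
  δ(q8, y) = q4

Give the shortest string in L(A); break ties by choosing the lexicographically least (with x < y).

xyx

A breadth-first search from q0 reaches an accepting state first via the path q0 → q6 → q2 → q8 on input xyx.
No string of length < 3 is accepted (BFS exhausts all shorter strings without reaching an accepting state), and xyx is the lexicographically least accepting string of length 3.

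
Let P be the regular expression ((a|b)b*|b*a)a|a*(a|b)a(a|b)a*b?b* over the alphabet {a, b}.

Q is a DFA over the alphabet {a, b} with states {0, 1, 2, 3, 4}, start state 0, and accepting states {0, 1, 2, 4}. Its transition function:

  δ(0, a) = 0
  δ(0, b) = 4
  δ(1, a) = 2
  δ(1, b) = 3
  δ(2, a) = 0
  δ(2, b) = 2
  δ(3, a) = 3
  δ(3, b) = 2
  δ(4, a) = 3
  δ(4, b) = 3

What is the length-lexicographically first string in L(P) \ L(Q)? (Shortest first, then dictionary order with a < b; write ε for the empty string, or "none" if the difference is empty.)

The string ba is accepted by P but not by Q.
No shorter string lies in the difference, and ba is the lexicographically first length-2 string in L(P) \ L(Q).

ba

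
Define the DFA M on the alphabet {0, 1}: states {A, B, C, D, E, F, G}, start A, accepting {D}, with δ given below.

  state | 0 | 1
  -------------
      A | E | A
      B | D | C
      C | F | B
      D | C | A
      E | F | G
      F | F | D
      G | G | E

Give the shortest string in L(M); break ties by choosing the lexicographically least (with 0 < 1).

001

A breadth-first search from A reaches an accepting state first via the path A → E → F → D on input 001.
No string of length < 3 is accepted (BFS exhausts all shorter strings without reaching an accepting state), and 001 is the lexicographically least accepting string of length 3.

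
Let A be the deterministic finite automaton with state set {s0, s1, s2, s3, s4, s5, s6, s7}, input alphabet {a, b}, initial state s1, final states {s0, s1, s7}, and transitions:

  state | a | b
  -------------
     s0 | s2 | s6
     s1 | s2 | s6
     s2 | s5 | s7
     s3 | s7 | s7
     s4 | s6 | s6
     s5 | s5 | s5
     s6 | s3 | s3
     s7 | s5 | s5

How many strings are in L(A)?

The useful subgraph on states {s1, s2, s3, s6, s7} is acyclic, so L(A) is finite; the longest accepting path visits 4 useful states, giving maximum string length 3.
Counting accepting paths from s1 by length: 1 of length 0, 1 of length 2, 4 of length 3. Total 6.

6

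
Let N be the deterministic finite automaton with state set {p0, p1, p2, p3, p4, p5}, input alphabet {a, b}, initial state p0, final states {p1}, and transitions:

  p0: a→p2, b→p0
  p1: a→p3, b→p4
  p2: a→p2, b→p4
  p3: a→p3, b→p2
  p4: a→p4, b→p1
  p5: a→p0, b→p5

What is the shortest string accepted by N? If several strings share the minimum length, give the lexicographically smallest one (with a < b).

abb

A breadth-first search from p0 reaches an accepting state first via the path p0 → p2 → p4 → p1 on input abb.
No string of length < 3 is accepted (BFS exhausts all shorter strings without reaching an accepting state), and abb is the lexicographically least accepting string of length 3.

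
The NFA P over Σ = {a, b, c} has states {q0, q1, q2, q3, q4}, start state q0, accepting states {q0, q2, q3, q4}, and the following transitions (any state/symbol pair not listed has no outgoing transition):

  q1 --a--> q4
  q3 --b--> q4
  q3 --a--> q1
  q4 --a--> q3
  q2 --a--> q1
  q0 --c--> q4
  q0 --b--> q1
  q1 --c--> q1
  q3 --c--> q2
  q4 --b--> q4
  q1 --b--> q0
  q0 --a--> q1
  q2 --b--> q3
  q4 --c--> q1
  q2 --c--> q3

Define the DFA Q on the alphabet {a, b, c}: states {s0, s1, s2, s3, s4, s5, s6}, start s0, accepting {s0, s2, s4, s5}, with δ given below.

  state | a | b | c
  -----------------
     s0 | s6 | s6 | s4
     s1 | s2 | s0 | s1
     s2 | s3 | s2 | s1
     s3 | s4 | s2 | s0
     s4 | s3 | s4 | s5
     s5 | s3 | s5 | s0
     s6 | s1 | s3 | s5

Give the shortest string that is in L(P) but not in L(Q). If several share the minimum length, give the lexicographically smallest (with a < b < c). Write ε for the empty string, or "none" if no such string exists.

The string aa is accepted by P but not by Q.
No shorter string lies in the difference, and aa is the lexicographically first length-2 string in L(P) \ L(Q).

aa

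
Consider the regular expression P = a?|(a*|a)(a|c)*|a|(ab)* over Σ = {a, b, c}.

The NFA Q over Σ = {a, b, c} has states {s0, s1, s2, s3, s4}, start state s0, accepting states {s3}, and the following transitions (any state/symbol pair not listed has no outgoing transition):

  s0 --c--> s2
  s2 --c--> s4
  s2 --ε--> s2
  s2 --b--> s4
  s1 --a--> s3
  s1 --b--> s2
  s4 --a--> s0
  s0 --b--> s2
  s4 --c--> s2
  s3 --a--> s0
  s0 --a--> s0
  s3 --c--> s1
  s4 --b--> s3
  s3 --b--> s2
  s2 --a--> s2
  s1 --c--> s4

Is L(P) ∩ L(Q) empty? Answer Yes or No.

Converting the expression P to a DFA (subset construction, then merging equivalent states) gives the minimal DFA with states {p0, p1, p2, p3, p4, p5}, start state p0, accepting states {p0, p1, p3, p4} and transitions p0: a→p1, b→p2, c→p3; p1: a→p3, b→p4, c→p3; p2: a→p2, b→p2, c→p2; p3: a→p3, b→p2, c→p3; p4: a→p5, b→p2, c→p2; p5: a→p2, b→p4, c→p2.
Exploring the product automaton P × Q from the start pair (p0, s0), following both machines on each input symbol, reaches 14 state pairs: (p0, s0), (p1, s0), (p2, s2), (p3, s2), (p3, s0), (p4, s2), (p2, s4), (p3, s4), (p5, s2), (p2, s0), (p2, s3), (p4, s4), (p2, s1), (p5, s0).
P accepts in {p0, p1, p3, p4} and Q accepts in {s3}; no reachable pair has both components accepting, so no string drives both machines to acceptance simultaneously and L(P) ∩ L(Q) = ∅.
So no string is accepted by both, and the intersection is empty.

Yes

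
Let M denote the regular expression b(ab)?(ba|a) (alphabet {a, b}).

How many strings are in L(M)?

4

The expression has no Kleene star, so L(M) is finite. Expanding the alternatives gives {ba, bba, baba, babba}.
That is 1 of length 2, 1 of length 3, 1 of length 4, 1 of length 5: 4 strings in all.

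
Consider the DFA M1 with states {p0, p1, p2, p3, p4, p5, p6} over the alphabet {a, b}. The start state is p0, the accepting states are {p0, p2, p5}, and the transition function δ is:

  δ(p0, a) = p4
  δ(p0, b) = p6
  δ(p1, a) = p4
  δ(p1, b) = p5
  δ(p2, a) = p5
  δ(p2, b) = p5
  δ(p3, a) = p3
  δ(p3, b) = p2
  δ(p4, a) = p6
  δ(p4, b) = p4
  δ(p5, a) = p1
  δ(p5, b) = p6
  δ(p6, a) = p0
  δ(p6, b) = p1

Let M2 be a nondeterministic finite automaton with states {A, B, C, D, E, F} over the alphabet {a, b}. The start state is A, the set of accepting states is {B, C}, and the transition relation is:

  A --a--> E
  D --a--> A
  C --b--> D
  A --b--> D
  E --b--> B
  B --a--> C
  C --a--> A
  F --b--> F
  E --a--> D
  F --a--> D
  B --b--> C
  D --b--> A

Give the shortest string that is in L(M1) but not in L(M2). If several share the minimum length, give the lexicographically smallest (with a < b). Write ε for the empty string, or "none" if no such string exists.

ε

The empty string ε is accepted by M1 but not by M2.
Since ε is the unique shortest string, it is the required witness.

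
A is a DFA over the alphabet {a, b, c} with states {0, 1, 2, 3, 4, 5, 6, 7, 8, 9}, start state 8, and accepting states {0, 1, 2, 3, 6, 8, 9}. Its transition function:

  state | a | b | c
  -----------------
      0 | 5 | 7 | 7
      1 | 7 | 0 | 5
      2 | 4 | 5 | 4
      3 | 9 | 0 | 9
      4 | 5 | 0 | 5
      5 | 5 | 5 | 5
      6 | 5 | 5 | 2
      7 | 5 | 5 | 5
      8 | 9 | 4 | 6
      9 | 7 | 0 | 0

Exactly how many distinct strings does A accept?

9

The useful subgraph on states {0, 2, 4, 6, 8, 9} is acyclic, so L(A) is finite; the longest accepting path visits 5 useful states, giving maximum string length 4.
Counting accepting paths from 8 by length: 1 of length 0, 2 of length 1, 4 of length 2, 2 of length 4. Total 9.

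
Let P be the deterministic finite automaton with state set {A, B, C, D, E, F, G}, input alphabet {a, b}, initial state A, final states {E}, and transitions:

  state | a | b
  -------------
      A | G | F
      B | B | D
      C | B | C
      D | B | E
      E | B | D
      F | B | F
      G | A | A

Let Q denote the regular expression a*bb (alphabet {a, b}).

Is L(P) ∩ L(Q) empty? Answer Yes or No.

Converting the expression Q to a DFA (subset construction, then merging equivalent states) gives the minimal DFA with states {q0, q1, q2, q3}, start state q0, accepting states {q3} and transitions q0: a→q0, b→q1; q1: a→q2, b→q3; q2: a→q2, b→q2; q3: a→q2, b→q2.
Exploring the product automaton P × Q from the start pair (A, q0), following both machines on each input symbol, reaches 11 state pairs: (A, q0), (G, q0), (F, q1), (A, q1), (B, q2), (F, q3), (G, q2), (D, q2), (F, q2), (A, q2), (E, q2).
P accepts in {E} and Q accepts in {q3}; no reachable pair has both components accepting, so no string drives both machines to acceptance simultaneously and L(P) ∩ L(Q) = ∅.
So no string is accepted by both, and the intersection is empty.

Yes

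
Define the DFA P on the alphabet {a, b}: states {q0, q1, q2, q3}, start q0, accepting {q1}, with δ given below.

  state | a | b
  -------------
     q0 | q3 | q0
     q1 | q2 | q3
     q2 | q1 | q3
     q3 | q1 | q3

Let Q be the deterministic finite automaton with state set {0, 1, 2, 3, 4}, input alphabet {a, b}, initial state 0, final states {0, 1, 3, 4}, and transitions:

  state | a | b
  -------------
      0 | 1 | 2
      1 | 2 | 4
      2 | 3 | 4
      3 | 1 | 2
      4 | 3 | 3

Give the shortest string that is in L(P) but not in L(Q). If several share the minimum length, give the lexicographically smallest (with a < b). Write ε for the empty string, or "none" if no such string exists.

aa

The string aa is accepted by P but not by Q.
No shorter string lies in the difference, and aa is the lexicographically first length-2 string in L(P) \ L(Q).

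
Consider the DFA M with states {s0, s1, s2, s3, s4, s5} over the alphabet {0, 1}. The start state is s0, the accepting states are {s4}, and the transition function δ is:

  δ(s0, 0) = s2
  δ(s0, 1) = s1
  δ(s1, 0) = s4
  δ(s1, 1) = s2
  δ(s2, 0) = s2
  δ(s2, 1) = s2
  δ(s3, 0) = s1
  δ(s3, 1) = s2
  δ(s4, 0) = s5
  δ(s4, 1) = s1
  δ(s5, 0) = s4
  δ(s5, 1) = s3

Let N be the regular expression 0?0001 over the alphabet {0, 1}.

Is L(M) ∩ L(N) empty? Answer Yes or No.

Converting the expression N to a DFA (subset construction, then merging equivalent states) gives the minimal DFA with states {n0, n1, n2, n3, n4, n5, n6}, start state n0, accepting states {n6} and transitions n0: 0→n1, 1→n2; n1: 0→n3, 1→n2; n2: 0→n2, 1→n2; n3: 0→n4, 1→n2; n4: 0→n5, 1→n6; n5: 0→n2, 1→n6; n6: 0→n2, 1→n2.
Exploring the product automaton M × N from the start pair (s0, n0), following both machines on each input symbol, reaches 11 state pairs: (s0, n0), (s2, n1), (s1, n2), (s2, n3), (s2, n2), (s4, n2), (s2, n4), (s5, n2), (s2, n5), (s2, n6), (s3, n2).
M accepts in {s4} and N accepts in {n6}; no reachable pair has both components accepting, so no string drives both machines to acceptance simultaneously and L(M) ∩ L(N) = ∅.
So no string is accepted by both, and the intersection is empty.

Yes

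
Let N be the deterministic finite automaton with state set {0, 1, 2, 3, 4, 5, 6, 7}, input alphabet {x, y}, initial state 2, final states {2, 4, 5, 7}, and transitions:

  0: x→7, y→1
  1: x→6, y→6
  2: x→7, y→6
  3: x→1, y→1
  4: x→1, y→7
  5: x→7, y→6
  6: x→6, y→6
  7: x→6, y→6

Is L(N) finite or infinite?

The useful states (reachable from 2 and able to reach an accepting state) are {2, 7}.
Restricted to these states the transition graph has no cycle, so every accepting path has bounded length and L is finite.

finite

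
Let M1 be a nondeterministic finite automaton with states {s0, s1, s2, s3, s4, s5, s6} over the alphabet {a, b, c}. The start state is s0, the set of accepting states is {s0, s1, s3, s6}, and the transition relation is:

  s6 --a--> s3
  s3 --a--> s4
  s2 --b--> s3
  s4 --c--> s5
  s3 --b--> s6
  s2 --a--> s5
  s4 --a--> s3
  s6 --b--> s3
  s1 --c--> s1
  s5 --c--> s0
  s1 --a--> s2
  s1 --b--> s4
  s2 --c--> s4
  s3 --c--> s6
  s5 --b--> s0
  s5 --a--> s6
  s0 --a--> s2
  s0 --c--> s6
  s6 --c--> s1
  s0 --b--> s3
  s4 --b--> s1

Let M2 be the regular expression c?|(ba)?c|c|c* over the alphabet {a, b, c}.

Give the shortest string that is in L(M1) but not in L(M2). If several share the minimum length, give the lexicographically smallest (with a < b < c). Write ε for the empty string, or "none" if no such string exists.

b

The string b is accepted by M1 but not by M2.
No shorter string lies in the difference, and b is the lexicographically first length-1 string in L(M1) \ L(M2).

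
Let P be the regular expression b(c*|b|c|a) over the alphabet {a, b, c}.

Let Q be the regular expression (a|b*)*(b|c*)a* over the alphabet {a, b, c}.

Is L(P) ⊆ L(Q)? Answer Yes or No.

Yes

Converting the expression P to a DFA (subset construction, then merging equivalent states) gives the minimal DFA with states {p0, p1, p2, p3, p4}, start state p0, accepting states {p2, p3, p4} and transitions p0: a→p1, b→p2, c→p1; p1: a→p1, b→p1, c→p1; p2: a→p3, b→p3, c→p4; p3: a→p1, b→p1, c→p1; p4: a→p1, b→p1, c→p4.
Converting the expression Q to a DFA (subset construction, then merging equivalent states) gives the minimal DFA with states {q0, q1, q2, q3}, start state q0, accepting states {q0, q1, q2} and transitions q0: a→q0, b→q0, c→q1; q1: a→q2, b→q3, c→q1; q2: a→q2, b→q3, c→q3; q3: a→q3, b→q3, c→q3.
Exploring the product automaton P × Q from the start pair (p0, q0), following both machines on each input symbol, reaches 8 state pairs: (p0, q0), (p1, q0), (p2, q0), (p1, q1), (p3, q0), (p4, q1), (p1, q2), (p1, q3).
P accepts in {p2, p3, p4} and Q accepts in {q0, q1, q2}. The reachable pairs whose P-component is accepting are (p2, q0), (p3, q0), (p4, q1); in each of them the Q-component is accepting too, so the product for L(P) \ L(Q) (P-component accepting, Q-component rejecting) has no reachable accepting pair and the difference is empty.
Hence every string in L(P) is also in L(Q).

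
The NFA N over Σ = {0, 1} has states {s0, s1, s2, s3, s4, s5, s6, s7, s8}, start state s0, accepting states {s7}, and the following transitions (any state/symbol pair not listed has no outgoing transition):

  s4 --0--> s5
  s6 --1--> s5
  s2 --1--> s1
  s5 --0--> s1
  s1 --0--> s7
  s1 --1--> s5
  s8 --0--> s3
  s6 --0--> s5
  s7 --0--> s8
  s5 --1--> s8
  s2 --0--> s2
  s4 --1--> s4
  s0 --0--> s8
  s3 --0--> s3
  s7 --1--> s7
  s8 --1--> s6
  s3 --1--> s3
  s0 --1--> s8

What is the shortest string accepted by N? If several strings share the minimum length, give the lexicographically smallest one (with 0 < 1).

01000

A breadth-first search from s0 reaches an accepting state first via the path s0 → s8 → s6 → s5 → s1 → s7 on input 01000.
No string of length < 5 is accepted (BFS exhausts all shorter strings without reaching an accepting state), and 01000 is the lexicographically least accepting string of length 5.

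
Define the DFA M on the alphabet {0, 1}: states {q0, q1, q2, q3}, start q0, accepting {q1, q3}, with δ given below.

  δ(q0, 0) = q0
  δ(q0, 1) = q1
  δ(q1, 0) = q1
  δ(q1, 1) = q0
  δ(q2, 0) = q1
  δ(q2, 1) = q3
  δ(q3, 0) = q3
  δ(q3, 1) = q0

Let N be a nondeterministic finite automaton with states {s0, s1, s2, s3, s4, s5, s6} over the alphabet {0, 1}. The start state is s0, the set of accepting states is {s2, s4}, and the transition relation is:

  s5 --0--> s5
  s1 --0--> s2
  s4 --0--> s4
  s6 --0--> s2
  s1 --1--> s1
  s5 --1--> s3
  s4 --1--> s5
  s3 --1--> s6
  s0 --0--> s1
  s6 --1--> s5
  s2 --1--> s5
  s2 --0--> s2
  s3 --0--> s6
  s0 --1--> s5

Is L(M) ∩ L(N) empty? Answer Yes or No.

The string 010 is accepted by both M and N.
Hence L(M) ∩ L(N) ≠ ∅.

No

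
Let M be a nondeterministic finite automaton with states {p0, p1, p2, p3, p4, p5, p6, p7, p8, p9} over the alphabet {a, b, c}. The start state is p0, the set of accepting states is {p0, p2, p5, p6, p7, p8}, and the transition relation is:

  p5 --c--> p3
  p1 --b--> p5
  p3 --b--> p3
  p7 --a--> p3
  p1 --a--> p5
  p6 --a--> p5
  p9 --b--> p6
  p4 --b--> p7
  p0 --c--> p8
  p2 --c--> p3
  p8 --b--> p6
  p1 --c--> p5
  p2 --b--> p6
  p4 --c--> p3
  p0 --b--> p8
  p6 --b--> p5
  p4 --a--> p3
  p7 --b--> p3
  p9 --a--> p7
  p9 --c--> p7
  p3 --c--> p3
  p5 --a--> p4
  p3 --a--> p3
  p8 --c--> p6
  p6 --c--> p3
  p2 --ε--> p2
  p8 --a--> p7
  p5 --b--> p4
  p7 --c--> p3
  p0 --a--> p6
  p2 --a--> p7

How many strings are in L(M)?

40

The useful subgraph on states {p0, p4, p5, p6, p7, p8} is acyclic, so L(M) is finite; the longest accepting path visits 6 useful states, giving maximum string length 5.
Counting accepting paths from p0 by length: 1 of length 0, 3 of length 1, 8 of length 2, 8 of length 3, 4 of length 4, 16 of length 5. Total 40.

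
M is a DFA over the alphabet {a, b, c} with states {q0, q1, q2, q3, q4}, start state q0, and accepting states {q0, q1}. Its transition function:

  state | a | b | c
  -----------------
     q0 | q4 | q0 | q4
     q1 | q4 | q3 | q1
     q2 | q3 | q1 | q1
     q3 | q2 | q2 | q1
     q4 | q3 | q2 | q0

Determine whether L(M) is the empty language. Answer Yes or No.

The empty string ε is accepted: the run q0 ends in the accepting state q0.
Since at least one string is accepted, L(M) is not empty.

No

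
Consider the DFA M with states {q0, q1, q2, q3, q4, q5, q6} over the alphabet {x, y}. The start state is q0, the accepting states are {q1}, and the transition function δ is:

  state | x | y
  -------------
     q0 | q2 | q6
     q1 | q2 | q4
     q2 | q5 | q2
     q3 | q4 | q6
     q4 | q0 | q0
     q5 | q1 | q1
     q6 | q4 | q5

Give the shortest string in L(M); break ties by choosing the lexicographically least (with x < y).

xxx

A breadth-first search from q0 reaches an accepting state first via the path q0 → q2 → q5 → q1 on input xxx.
No string of length < 3 is accepted (BFS exhausts all shorter strings without reaching an accepting state), and xxx is the lexicographically least accepting string of length 3.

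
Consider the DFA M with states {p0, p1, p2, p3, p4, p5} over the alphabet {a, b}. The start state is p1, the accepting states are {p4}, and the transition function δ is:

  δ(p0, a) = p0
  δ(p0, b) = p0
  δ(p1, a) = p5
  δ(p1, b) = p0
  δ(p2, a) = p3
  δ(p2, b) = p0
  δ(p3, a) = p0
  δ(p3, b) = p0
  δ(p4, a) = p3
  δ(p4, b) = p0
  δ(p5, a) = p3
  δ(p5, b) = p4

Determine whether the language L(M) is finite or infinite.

The useful states (reachable from p1 and able to reach an accepting state) are {p1, p4, p5}.
Restricted to these states the transition graph has no cycle, so every accepting path has bounded length and L is finite.

finite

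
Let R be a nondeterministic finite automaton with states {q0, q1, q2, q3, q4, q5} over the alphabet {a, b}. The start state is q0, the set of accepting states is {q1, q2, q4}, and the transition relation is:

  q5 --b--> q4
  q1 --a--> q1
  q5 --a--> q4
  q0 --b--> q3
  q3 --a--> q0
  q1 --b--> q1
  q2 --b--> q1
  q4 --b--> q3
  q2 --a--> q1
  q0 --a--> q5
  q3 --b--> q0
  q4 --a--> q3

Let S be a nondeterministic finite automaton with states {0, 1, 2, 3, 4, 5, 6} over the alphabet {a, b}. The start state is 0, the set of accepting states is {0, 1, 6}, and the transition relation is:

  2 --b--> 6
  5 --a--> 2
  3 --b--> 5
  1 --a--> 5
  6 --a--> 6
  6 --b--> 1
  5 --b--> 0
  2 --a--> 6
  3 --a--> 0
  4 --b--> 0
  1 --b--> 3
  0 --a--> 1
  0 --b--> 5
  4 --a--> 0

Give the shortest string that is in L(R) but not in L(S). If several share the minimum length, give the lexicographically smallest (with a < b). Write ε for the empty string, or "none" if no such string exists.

The string aa is accepted by R but not by S.
No shorter string lies in the difference, and aa is the lexicographically first length-2 string in L(R) \ L(S).

aa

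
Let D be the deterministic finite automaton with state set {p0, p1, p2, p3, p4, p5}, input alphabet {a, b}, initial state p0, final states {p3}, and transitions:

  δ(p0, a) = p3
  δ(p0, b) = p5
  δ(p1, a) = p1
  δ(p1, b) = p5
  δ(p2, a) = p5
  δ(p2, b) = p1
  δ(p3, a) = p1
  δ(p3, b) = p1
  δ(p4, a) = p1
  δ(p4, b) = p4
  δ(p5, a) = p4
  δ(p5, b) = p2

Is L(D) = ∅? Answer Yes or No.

No

The string a is accepted: the run p0 → p3 ends in the accepting state p3.
Since at least one string is accepted, L(D) is not empty.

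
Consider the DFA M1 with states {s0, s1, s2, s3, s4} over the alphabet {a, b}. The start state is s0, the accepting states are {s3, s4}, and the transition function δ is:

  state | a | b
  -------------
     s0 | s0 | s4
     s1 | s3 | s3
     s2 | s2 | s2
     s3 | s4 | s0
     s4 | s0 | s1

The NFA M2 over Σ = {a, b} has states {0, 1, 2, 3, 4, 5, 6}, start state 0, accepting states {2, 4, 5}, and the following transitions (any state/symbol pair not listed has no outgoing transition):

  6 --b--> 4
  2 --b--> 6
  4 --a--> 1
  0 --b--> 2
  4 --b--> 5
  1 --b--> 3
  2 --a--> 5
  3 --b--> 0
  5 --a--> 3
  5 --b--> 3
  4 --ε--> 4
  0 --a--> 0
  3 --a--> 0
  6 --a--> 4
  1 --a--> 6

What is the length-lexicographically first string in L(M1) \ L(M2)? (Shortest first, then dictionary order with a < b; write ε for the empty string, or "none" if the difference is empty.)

The string bab is accepted by M1 but not by M2.
No shorter string lies in the difference, and bab is the lexicographically first length-3 string in L(M1) \ L(M2).

bab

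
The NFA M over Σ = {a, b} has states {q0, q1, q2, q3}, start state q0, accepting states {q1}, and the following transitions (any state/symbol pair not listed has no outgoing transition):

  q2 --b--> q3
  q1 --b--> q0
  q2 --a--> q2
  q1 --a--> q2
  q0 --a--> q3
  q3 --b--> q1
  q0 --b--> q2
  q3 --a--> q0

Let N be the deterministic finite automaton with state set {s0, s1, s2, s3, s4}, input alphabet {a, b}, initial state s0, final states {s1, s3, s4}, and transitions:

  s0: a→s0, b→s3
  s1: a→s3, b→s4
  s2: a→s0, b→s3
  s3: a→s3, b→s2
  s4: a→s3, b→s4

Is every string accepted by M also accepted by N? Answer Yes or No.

Yes

Exploring the product automaton M × N from the start pair (q0, s0), following both machines on each input symbol, reaches 6 state pairs: (q0, s0), (q3, s0), (q2, s3), (q1, s3), (q3, s2), (q0, s2).
M accepts in {q1} and N accepts in {s1, s3, s4}. The reachable pairs whose M-component is accepting are (q1, s3); in each of them the N-component is accepting too, so the product for L(M) \ L(N) (M-component accepting, N-component rejecting) has no reachable accepting pair and the difference is empty.
Hence every string in L(M) is also in L(N).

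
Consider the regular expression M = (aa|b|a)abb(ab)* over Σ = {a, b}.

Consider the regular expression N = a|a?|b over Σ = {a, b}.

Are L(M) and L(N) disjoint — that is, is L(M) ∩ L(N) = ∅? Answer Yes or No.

Converting the expression M to a DFA (subset construction, then merging equivalent states) gives the minimal DFA with states {m0, m1, m2, m3, m4, m5, m6, m7}, start state m0, accepting states {m7} and transitions m0: a→m1, b→m2; m1: a→m3, b→m4; m2: a→m5, b→m4; m3: a→m5, b→m6; m4: a→m4, b→m4; m5: a→m4, b→m6; m6: a→m4, b→m7; m7: a→m6, b→m4.
Converting the expression N to a DFA (subset construction, then merging equivalent states) gives the minimal DFA with states {n0, n1, n2}, start state n0, accepting states {n0, n1} and transitions n0: a→n1, b→n1; n1: a→n2, b→n2; n2: a→n2, b→n2.
Exploring the product automaton M × N from the start pair (m0, n0), following both machines on each input symbol, reaches 8 state pairs: (m0, n0), (m1, n1), (m2, n1), (m3, n2), (m4, n2), (m5, n2), (m6, n2), (m7, n2).
M accepts in {m7} and N accepts in {n0, n1}; no reachable pair has both components accepting, so no string drives both machines to acceptance simultaneously and L(M) ∩ L(N) = ∅.
So no string is accepted by both, and the intersection is empty.

Yes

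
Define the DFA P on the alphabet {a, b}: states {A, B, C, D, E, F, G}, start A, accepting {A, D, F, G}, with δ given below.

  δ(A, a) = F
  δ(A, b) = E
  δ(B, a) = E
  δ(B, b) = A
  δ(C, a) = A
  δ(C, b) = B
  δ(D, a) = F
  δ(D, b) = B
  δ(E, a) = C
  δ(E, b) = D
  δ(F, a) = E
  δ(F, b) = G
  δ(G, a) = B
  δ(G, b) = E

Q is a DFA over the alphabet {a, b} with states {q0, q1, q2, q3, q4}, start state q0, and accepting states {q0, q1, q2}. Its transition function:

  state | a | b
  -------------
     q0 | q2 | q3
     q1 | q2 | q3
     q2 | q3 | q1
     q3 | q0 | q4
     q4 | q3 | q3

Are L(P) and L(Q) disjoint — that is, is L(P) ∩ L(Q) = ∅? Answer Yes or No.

No

The empty string ε is accepted by both P and Q.
Hence L(P) ∩ L(Q) ≠ ∅.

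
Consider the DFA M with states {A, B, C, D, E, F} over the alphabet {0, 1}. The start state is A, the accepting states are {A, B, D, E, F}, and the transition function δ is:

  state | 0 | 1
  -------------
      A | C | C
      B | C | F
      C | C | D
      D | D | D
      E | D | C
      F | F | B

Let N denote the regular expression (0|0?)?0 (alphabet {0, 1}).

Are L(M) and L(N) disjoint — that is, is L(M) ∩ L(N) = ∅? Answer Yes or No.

Converting the expression N to a DFA (subset construction, then merging equivalent states) gives the minimal DFA with states {n0, n1, n2, n3}, start state n0, accepting states {n1, n3} and transitions n0: 0→n1, 1→n2; n1: 0→n3, 1→n2; n2: 0→n2, 1→n2; n3: 0→n2, 1→n2.
Exploring the product automaton M × N from the start pair (A, n0), following both machines on each input symbol, reaches 5 state pairs: (A, n0), (C, n1), (C, n2), (C, n3), (D, n2).
M accepts in {A, B, D, E, F} and N accepts in {n1, n3}; no reachable pair has both components accepting, so no string drives both machines to acceptance simultaneously and L(M) ∩ L(N) = ∅.
So no string is accepted by both, and the intersection is empty.

Yes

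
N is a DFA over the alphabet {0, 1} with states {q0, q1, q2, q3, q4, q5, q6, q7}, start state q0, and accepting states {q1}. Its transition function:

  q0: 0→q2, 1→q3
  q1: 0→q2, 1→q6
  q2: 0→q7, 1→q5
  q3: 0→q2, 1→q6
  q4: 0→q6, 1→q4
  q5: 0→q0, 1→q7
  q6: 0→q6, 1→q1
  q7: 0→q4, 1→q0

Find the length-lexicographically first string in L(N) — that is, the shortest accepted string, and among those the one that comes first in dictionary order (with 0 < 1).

A breadth-first search from q0 reaches an accepting state first via the path q0 → q3 → q6 → q1 on input 111.
No string of length < 3 is accepted (BFS exhausts all shorter strings without reaching an accepting state), and 111 is the lexicographically least accepting string of length 3.

111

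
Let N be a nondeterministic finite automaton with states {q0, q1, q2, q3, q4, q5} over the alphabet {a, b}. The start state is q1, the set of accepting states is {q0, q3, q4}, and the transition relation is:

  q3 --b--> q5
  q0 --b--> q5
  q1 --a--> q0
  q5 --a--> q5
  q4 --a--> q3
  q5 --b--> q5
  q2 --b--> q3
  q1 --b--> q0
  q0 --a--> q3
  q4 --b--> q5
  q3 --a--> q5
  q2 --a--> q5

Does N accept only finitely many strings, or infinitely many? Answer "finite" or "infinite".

finite

The useful states (reachable from q1 and able to reach an accepting state) are {q0, q1, q3}.
Restricted to these states the transition graph has no cycle, so every accepting path has bounded length and L is finite.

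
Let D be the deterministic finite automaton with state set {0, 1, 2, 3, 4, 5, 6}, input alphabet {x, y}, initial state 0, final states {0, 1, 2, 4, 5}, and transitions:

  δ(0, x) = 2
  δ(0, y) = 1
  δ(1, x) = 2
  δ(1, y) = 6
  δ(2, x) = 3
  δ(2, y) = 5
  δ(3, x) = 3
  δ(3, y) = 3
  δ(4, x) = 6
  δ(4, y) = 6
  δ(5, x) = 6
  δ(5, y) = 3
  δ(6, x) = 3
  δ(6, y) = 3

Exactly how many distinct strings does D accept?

6

The useful subgraph on states {0, 1, 2, 5} is acyclic, so L(D) is finite; the longest accepting path visits 4 useful states, giving maximum string length 3.
Counting accepting paths from 0 by length: 1 of length 0, 2 of length 1, 2 of length 2, 1 of length 3. Total 6.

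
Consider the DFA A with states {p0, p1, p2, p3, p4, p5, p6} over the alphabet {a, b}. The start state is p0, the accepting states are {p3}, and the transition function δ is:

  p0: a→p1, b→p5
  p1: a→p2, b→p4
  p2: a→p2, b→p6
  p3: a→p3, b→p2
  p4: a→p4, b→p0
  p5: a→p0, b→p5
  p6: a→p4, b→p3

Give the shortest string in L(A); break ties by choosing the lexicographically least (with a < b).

aabb

A breadth-first search from p0 reaches an accepting state first via the path p0 → p1 → p2 → p6 → p3 on input aabb.
No string of length < 4 is accepted (BFS exhausts all shorter strings without reaching an accepting state), and aabb is the lexicographically least accepting string of length 4.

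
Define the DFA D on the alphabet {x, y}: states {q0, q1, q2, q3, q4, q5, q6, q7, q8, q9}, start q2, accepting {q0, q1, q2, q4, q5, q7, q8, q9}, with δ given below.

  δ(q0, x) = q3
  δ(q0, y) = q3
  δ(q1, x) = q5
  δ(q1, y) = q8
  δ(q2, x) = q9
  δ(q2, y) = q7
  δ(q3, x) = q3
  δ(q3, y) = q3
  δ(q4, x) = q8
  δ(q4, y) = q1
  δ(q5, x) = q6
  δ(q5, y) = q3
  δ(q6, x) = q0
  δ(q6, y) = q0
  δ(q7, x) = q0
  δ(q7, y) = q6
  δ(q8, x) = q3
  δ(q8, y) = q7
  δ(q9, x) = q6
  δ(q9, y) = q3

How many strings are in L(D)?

8

The useful subgraph on states {q0, q2, q6, q7, q9} is acyclic, so L(D) is finite; the longest accepting path visits 4 useful states, giving maximum string length 3.
Counting accepting paths from q2 by length: 1 of length 0, 2 of length 1, 1 of length 2, 4 of length 3. Total 8.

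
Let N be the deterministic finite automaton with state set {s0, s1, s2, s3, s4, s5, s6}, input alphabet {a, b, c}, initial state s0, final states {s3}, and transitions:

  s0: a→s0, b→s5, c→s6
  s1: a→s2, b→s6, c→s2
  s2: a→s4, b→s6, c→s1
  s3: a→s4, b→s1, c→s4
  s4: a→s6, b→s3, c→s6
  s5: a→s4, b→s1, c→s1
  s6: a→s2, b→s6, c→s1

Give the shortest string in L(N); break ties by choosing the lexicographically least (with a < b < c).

bab

A breadth-first search from s0 reaches an accepting state first via the path s0 → s5 → s4 → s3 on input bab.
No string of length < 3 is accepted (BFS exhausts all shorter strings without reaching an accepting state), and bab is the lexicographically least accepting string of length 3.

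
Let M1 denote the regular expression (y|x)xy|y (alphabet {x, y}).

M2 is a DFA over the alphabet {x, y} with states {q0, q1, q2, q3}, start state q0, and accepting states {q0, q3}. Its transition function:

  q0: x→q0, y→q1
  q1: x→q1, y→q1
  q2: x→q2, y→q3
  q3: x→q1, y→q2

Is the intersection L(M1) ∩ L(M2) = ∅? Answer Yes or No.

Converting the expression M1 to a DFA (subset construction, then merging equivalent states) gives the minimal DFA with states {r0, r1, r2, r3, r4, r5}, start state r0, accepting states {r2, r5} and transitions r0: x→r1, y→r2; r1: x→r3, y→r4; r2: x→r3, y→r4; r3: x→r4, y→r5; r4: x→r4, y→r4; r5: x→r4, y→r4.
Exploring the product automaton M1 × M2 from the start pair (r0, q0), following both machines on each input symbol, reaches 8 state pairs: (r0, q0), (r1, q0), (r2, q1), (r3, q0), (r4, q1), (r3, q1), (r4, q0), (r5, q1).
M1 accepts in {r2, r5} and M2 accepts in {q0, q3}; no reachable pair has both components accepting, so no string drives both machines to acceptance simultaneously and L(M1) ∩ L(M2) = ∅.
So no string is accepted by both, and the intersection is empty.

Yes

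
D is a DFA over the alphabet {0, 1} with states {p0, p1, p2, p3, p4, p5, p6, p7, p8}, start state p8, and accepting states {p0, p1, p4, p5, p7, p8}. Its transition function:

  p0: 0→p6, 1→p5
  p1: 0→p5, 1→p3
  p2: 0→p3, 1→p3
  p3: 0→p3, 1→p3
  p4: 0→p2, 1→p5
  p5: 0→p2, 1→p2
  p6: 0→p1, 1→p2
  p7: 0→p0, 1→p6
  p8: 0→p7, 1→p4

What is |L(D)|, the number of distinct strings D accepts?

The useful subgraph on states {p0, p1, p4, p5, p6, p7, p8} is acyclic, so L(D) is finite; the longest accepting path visits 6 useful states, giving maximum string length 5.
Counting accepting paths from p8 by length: 1 of length 0, 2 of length 1, 2 of length 2, 2 of length 3, 2 of length 4, 1 of length 5. Total 10.

10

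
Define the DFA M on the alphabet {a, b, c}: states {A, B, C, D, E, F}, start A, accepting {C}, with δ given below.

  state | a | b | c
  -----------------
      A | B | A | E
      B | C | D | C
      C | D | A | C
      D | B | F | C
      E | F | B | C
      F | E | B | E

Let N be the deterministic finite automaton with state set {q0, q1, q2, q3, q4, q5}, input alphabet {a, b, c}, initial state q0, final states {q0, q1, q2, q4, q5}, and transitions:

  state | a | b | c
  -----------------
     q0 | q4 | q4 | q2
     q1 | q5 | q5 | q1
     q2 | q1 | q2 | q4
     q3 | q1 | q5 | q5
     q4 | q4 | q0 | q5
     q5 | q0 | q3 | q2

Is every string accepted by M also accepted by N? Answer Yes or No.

Exploring the product automaton M × N from the start pair (A, q0), following both machines on each input symbol, reaches 33 state pairs: (A, q0), (B, q4), (A, q4), (E, q2), (C, q4), (D, q0), (C, q5), (E, q5), (F, q1), (B, q2), (D, q4), (F, q4), (C, q2), (A, q3), (F, q0), (B, q3), (B, q5), (E, q1), (C, q1), (D, q2), (E, q4), (B, q0), (D, q1), (A, q2), (B, q1), (A, q5), (D, q5), (C, q0), (D, q3), (F, q5), (F, q2), (F, q3), (E, q0).
M accepts in {C} and N accepts in {q0, q1, q2, q4, q5}. The reachable pairs whose M-component is accepting are (C, q4), (C, q5), (C, q2), (C, q1), (C, q0); in each of them the N-component is accepting too, so the product for L(M) \ L(N) (M-component accepting, N-component rejecting) has no reachable accepting pair and the difference is empty.
Hence every string in L(M) is also in L(N).

Yes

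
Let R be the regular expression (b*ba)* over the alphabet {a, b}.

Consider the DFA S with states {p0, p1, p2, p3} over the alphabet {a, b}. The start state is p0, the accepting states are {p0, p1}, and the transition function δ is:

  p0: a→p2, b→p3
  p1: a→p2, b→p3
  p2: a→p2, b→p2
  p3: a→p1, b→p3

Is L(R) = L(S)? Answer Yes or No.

Converting the expression R to a DFA (subset construction, then merging equivalent states) gives the minimal DFA with states {r0, r1, r2}, start state r0, accepting states {r0} and transitions r0: a→r1, b→r2; r1: a→r1, b→r1; r2: a→r0, b→r2.
Exploring the product automaton R × S from the start pair (r0, p0), following both machines on each input symbol, reaches 4 state pairs: (r0, p0), (r1, p2), (r2, p3), (r0, p1).
R accepts in {r0} and S accepts in {p0, p1}. In every reachable pair the two components are either both accepting — (r0, p0), (r0, p1) — or both non-accepting, so no string is accepted by exactly one of the machines: L(R) \ L(S) and L(S) \ L(R) are both empty.
Hence every string is accepted by R iff it is accepted by S, and the two languages coincide.

Yes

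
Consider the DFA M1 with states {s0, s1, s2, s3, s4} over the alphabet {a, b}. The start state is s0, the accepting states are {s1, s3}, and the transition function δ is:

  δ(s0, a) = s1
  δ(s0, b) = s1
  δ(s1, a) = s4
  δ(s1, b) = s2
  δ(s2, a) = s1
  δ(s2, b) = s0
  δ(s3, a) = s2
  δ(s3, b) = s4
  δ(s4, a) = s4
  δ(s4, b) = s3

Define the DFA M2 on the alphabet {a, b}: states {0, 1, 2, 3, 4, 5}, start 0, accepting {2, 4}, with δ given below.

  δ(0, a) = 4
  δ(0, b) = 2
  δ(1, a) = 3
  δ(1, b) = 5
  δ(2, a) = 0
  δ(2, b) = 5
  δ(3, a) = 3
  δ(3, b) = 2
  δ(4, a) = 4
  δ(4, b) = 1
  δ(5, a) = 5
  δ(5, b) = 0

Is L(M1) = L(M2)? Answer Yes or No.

The string aab is accepted by M1 but rejected by M2.
So L(M1) ≠ L(M2).

No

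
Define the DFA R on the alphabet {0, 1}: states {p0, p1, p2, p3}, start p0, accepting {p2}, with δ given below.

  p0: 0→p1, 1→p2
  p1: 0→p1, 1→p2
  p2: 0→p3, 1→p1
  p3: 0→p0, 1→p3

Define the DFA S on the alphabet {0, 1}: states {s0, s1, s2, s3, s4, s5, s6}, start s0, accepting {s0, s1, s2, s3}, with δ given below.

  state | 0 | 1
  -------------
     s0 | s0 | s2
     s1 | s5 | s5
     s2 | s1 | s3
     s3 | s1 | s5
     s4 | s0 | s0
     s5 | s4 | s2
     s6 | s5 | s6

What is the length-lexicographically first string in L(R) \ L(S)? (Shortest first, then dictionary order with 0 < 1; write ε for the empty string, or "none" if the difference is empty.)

The string 111 is accepted by R but not by S.
No shorter string lies in the difference, and 111 is the lexicographically first length-3 string in L(R) \ L(S).

111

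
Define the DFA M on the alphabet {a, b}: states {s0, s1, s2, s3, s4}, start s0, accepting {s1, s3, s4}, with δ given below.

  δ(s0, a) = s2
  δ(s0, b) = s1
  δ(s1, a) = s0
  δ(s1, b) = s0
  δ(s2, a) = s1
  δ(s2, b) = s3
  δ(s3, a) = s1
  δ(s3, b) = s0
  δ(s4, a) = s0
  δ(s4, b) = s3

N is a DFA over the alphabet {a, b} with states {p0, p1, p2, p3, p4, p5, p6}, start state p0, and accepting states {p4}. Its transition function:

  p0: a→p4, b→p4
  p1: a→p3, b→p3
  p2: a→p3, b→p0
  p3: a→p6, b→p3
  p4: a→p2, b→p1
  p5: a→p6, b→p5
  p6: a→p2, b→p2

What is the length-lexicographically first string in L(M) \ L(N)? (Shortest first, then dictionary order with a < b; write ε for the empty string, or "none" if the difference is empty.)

aa

The string aa is accepted by M but not by N.
No shorter string lies in the difference, and aa is the lexicographically first length-2 string in L(M) \ L(N).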